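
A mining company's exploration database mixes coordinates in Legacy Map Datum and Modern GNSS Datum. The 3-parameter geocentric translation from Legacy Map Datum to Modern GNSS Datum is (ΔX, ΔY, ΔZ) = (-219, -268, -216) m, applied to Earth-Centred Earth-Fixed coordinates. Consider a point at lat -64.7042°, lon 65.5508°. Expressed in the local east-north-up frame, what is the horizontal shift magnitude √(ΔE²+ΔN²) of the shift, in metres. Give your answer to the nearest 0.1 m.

404.6 m

At φ = -64.7042°, λ = 65.5508°: sin φ = -0.904114, cos φ = 0.427292, sin λ = 0.910329, cos λ = 0.413886.
ΔE = −sin λ·ΔX + cos λ·ΔY = −(0.910329)·(-219) + (0.413886)·(-268) = 88.44 m.
ΔN = −sin φ cos λ·ΔX − sin φ sin λ·ΔY + cos φ·ΔZ = −(-0.904114)(0.413886)(-219) − (-0.904114)(0.910329)(-268) + (0.427292)(-216) = -394.82 m.
Horizontal magnitude = √(ΔE² + ΔN²) = √(88.44² + (-394.82)²) = 404.60 m.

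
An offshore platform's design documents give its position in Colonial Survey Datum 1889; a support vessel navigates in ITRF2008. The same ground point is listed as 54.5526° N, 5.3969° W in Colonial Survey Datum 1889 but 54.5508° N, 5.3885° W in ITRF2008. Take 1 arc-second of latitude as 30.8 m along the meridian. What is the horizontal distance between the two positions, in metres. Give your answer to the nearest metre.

Δφ = 54.5508° − 54.5526° = -0.0018°; Δλ = -5.3885° − -5.3969° = +0.0084°.
1° of latitude = 3600 × 30.80 = 110880 m.
ΔN = Δφ × 110880 = -199.6 m; ΔE = Δλ × 110880 × cos(54.5526°) = +0.0084 × 110880 × 0.579955 = 540.2 m.
Distance = √(ΔE² + ΔN²) = √(540.2² + (-199.6)²) = 575.9 m.

576 m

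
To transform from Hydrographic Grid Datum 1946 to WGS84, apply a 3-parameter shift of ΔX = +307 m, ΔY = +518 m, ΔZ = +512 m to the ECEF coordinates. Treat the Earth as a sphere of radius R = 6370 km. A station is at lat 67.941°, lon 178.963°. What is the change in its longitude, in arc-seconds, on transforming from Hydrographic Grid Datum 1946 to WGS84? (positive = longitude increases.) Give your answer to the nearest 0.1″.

Δλ = -45.1″

sin φ = 0.926798, cos φ = 0.375561, sin λ = 0.018098, cos λ = -0.999836.
East component: ΔE = −sin λ·ΔX + cos λ·ΔY = −(0.018098)(307) + (-0.999836)(518) = -523.47 m.
1° of latitude spans πR/180 = 111177 m; at latitude φ, 1° of longitude spans that × cos φ = 41753.9 m, so Δλ = -523.47 / 41753.9 × 3600 = -45.133″.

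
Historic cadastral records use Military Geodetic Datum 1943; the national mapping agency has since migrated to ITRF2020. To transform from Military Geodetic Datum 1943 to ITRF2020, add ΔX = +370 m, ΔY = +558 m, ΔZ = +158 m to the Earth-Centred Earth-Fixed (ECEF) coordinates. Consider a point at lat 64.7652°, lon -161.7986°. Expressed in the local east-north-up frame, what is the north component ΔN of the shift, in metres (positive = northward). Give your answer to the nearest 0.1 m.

The local north axis is (−sin φ cos λ, −sin φ sin λ, cos φ), giving ΔN = 317.944 + 157.662 + 67.360 = 542.97 m.

ΔN = 543.0 m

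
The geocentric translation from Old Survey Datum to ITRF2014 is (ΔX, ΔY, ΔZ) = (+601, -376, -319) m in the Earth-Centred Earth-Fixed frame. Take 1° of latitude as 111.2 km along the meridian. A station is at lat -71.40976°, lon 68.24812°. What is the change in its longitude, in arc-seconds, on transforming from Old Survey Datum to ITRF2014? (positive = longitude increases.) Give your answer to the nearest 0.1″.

sin φ = -0.947823, cos φ = 0.318798, sin λ = 0.928797, cos λ = 0.370588.
East component: ΔE = −sin λ·ΔX + cos λ·ΔY = −(0.928797)(601) + (0.370588)(-376) = -697.55 m.
1° of latitude spans 111200 m; at latitude φ, 1° of longitude spans that × cos φ = 35450.3 m, so Δλ = -697.55 / 35450.3 × 3600 = -70.836″.

Δλ = -70.8″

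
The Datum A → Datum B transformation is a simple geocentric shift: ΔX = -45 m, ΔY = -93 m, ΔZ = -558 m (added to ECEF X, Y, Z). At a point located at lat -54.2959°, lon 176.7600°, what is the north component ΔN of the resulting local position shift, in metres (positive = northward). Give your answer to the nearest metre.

ΔN = -293 m

At φ = -54.2959°, λ = 176.7600°: sin φ = -0.812042, cos φ = 0.583599, sin λ = 0.056519, cos λ = -0.998402.
ΔN = −sin φ cos λ·ΔX − sin φ sin λ·ΔY + cos φ·ΔZ = −(-0.812042)(-0.998402)(-45) − (-0.812042)(0.056519)(-93) + (0.583599)(-558) = -293.43 m.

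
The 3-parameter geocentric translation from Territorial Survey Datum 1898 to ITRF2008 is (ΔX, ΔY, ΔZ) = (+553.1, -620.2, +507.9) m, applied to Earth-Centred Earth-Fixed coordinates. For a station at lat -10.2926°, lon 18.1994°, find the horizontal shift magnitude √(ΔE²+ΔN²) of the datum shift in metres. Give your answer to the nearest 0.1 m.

The local east axis at (φ, λ) is (−sin λ, cos λ, 0), so ΔE = −sin(18.1994°)·553.1 + cos(18.1994°)·(-620.2) = -761.92 m.
The local north axis is (−sin φ cos λ, −sin φ sin λ, cos φ), giving ΔN = 93.882 − 34.610 + 499.727 = 559.00 m.
Horizontal magnitude = √(ΔE² + ΔN²) = √((-761.92)² + 559.00²) = 944.99 m.

945.0 m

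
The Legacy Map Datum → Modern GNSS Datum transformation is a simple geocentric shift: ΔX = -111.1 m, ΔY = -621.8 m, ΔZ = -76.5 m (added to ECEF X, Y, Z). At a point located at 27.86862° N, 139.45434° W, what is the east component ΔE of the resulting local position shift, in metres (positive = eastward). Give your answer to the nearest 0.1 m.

ΔE = 400.3 m

The local east axis at (φ, λ) is (−sin λ, cos λ, 0), so ΔE = −sin(-139.45434°)·(-111.1) + cos(-139.45434°)·(-621.8) = 400.28 m.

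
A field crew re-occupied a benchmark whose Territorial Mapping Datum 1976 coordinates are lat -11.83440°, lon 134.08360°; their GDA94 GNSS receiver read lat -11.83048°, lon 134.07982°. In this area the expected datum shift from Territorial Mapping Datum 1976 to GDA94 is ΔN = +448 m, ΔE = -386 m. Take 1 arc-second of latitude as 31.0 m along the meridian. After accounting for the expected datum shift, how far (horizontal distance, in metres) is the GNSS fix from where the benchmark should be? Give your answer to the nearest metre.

Observed coordinate differences: Δφ = +0.00392°, Δλ = -0.00378°.
Converting to metres (1° lat = 111600 m, cos φ = 0.978744): observed ΔN = 437.5 m, observed ΔE = -412.9 m.
Subtracting the expected shift leaves a residual of 437.5 − (448) = -10.5 m north and -412.9 − (-386) = -26.9 m east.
Residual distance = √((-10.5)² + (-26.9)²) = 28.9 m.

29 m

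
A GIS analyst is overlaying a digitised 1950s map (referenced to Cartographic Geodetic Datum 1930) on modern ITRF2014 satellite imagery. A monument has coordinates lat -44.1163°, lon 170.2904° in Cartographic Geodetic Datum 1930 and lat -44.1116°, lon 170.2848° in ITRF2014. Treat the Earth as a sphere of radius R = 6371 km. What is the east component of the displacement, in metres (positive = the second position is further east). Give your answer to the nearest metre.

Δφ = -44.1116° − -44.1163° = +0.0047°; Δλ = 170.2848° − 170.2904° = -0.0056°.
1° along a meridian = πR/180 = 111195 m.
ΔN = Δφ × 111195 = 522.6 m; ΔE = Δλ × 111195 × cos(-44.1163°) = -0.0056 × 111195 × 0.717928 = -447.0 m.

ΔE = -447 m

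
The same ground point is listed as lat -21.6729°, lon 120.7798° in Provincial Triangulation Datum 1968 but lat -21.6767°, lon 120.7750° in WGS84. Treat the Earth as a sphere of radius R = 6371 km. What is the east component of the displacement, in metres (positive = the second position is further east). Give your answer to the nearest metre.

Δφ = -21.6767° − -21.6729° = -0.0038°; Δλ = 120.7750° − 120.7798° = -0.0048°.
1° along a meridian = πR/180 = 111195 m.
ΔN = Δφ × 111195 = -422.5 m; ΔE = Δλ × 111195 × cos(-21.6729°) = -0.0048 × 111195 × 0.929307 = -496.0 m.

ΔE = -496 m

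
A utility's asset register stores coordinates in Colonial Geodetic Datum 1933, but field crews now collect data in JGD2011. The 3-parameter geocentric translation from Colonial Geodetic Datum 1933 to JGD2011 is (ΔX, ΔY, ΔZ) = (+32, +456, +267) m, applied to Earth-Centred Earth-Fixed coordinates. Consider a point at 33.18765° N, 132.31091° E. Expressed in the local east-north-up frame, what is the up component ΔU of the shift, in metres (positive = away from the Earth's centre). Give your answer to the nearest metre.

ΔU = 410 m

The local up (radial) axis is (cos φ cos λ, cos φ sin λ, sin φ), giving ΔU = -18.027 + 282.208 + 146.151 = 410.33 m.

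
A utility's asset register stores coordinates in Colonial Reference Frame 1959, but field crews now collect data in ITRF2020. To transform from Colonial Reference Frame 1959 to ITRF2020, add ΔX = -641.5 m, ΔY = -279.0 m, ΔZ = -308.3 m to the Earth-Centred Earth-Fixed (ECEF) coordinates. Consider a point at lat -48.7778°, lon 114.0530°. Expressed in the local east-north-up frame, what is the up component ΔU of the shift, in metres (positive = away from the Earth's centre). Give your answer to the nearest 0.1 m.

At φ = -48.7778°, λ = 114.0530°: sin φ = -0.752160, cos φ = 0.658981, sin λ = 0.913169, cos λ = -0.407582.
ΔU = cos φ cos λ·ΔX + cos φ sin λ·ΔY + sin φ·ΔZ = (0.658981)(-0.407582)(-641.5) + (0.658981)(0.913169)(-279.0) + (-0.752160)(-308.3) = 236.30 m.

ΔU = 236.3 m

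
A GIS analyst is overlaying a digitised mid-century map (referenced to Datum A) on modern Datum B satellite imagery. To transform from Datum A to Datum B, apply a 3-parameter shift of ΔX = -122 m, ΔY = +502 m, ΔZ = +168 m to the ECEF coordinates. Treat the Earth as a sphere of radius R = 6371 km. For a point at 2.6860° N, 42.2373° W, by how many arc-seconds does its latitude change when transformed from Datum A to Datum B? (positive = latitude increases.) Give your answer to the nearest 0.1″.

Δφ = 6.1″

sin φ = 0.046862, cos φ = 0.998901, sin λ = -0.672203, cos λ = 0.740367.
North component: ΔN = −sin φ cos λ·ΔX − sin φ sin λ·ΔY + cos φ·ΔZ = −(0.046862)(0.740367)(-122) − (0.046862)(-0.672203)(502) + (0.998901)(168) = 187.86 m.
1° of latitude spans πR/180 = 111195 m, so Δφ = 187.86 / 111195 × 3600 = 6.082″.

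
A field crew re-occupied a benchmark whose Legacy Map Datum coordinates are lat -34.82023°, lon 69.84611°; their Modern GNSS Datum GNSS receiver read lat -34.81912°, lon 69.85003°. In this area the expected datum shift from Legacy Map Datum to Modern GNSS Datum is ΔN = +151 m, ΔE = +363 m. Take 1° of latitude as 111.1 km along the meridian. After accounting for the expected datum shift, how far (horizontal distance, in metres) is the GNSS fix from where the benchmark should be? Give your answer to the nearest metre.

28 m

Observed coordinate differences: Δφ = +0.00111°, Δλ = +0.00392°.
Converting to metres (1° lat = 111100 m, cos φ = 0.820948): observed ΔN = 123.3 m, observed ΔE = 357.5 m.
Subtracting the expected shift leaves a residual of 123.3 − (151) = -27.7 m north and 357.5 − (363) = -5.5 m east.
Residual distance = √((-27.7)² + (-5.5)²) = 28.2 m.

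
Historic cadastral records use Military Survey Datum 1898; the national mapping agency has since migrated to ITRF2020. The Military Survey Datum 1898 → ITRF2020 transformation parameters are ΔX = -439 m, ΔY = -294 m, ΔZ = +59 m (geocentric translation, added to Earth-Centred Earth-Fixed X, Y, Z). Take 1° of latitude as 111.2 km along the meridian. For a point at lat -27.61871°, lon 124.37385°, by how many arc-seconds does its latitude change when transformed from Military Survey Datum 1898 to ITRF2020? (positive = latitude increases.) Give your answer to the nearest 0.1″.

sin φ = -0.463585, cos φ = 0.886052, sin λ = 0.825371, cos λ = -0.564590.
North component: ΔN = −sin φ cos λ·ΔX − sin φ sin λ·ΔY + cos φ·ΔZ = −(-0.463585)(-0.564590)(-439) − (-0.463585)(0.825371)(-294) + (0.886052)(59) = 54.69 m.
1° of latitude spans 111200 m, so Δφ = 54.69 / 111200 × 3600 = 1.770″.

Δφ = 1.8″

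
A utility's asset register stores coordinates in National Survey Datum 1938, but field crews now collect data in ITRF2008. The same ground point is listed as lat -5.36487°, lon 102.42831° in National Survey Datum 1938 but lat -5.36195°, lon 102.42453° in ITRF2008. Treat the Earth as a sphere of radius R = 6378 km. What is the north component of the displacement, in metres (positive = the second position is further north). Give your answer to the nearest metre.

ΔN = 325 m

Δφ = -5.36195° − -5.36487° = +0.00292°; Δλ = 102.42453° − 102.42831° = -0.00378°.
1° along a meridian = πR/180 = 111317 m.
ΔN = Δφ × 111317 = 325.0 m; ΔE = Δλ × 111317 × cos(-5.36487°) = -0.00378 × 111317 × 0.995619 = -418.9 m.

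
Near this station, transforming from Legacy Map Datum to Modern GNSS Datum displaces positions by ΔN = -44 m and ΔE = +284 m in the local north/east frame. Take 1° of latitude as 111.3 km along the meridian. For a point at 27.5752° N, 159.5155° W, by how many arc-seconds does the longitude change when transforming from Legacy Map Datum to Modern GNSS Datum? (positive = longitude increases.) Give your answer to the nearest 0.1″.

At latitude 27.5752°, cos φ = 0.886404.
1° of longitude at this latitude = 111.3 × cos φ = 98.66 km, so Δλ = 284.0 / 98656.8 = 0.0028787° = 10.363″.

Δλ = 10.4″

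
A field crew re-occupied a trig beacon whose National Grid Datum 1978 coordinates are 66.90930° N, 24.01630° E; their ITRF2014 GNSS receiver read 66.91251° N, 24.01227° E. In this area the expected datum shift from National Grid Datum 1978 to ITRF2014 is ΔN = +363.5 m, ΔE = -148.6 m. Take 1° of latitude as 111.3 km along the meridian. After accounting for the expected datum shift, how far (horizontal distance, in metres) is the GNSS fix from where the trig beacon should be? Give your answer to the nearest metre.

Observed coordinate differences: Δφ = +0.00321°, Δλ = -0.00403°.
Converting to metres (1° lat = 111300 m, cos φ = 0.392188): observed ΔN = 357.3 m, observed ΔE = -175.9 m.
Subtracting the expected shift leaves a residual of 357.3 − (363.5) = -6.2 m north and -175.9 − (-148.6) = -27.3 m east.
Residual distance = √((-6.2)² + (-27.3)²) = 28.0 m.

28 m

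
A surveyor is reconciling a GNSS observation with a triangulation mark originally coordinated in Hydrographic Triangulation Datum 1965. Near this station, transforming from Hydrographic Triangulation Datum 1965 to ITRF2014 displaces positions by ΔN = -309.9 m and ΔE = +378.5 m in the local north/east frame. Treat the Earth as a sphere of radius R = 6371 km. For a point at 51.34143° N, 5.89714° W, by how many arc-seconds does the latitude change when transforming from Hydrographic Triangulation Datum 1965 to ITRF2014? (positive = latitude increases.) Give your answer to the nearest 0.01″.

On a sphere of radius R, 1 rad of latitude = R, so Δφ = ΔN / R = -309.9 / 6371000 = -4.8642e-05 rad = -10.033″.

Δφ = -10.03″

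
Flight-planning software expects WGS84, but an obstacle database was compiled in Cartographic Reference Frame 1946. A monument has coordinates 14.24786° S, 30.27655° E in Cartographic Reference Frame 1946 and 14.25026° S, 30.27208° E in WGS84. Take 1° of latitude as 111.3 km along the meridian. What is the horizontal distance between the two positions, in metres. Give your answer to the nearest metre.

Δφ = -14.25026° − -14.24786° = -0.00240°; Δλ = 30.27208° − 30.27655° = -0.00447°.
ΔN = Δφ × 111300 = -267.1 m; ΔE = Δλ × 111300 × cos(-14.24786°) = -0.00447 × 111300 × 0.969240 = -482.2 m.
Distance = √(ΔE² + ΔN²) = √((-482.2)² + (-267.1)²) = 551.3 m.

551 m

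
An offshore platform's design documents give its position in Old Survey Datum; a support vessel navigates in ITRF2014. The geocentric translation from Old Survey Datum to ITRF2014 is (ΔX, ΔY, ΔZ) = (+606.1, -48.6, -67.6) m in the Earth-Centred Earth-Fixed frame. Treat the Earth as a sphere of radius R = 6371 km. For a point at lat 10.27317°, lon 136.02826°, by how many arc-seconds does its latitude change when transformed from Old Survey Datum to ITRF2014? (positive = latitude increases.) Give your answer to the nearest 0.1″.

sin φ = 0.178341, cos φ = 0.983969, sin λ = 0.694303, cos λ = -0.719682.
North component: ΔN = −sin φ cos λ·ΔX − sin φ sin λ·ΔY + cos φ·ΔZ = −(0.178341)(-0.719682)(606.1) − (0.178341)(0.694303)(-48.6) + (0.983969)(-67.6) = 17.29 m.
1° of latitude spans πR/180 = 111195 m, so Δφ = 17.29 / 111195 × 3600 = 0.560″.

Δφ = 0.6″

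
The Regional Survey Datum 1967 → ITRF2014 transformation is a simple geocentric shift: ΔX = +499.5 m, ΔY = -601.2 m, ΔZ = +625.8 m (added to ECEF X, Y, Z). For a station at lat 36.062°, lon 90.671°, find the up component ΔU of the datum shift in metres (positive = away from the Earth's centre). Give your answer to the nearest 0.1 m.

The local up (radial) axis is (cos φ cos λ, cos φ sin λ, sin φ), giving ΔU = -4.729 − 485.965 + 368.384 = -122.31 m.

ΔU = -122.3 m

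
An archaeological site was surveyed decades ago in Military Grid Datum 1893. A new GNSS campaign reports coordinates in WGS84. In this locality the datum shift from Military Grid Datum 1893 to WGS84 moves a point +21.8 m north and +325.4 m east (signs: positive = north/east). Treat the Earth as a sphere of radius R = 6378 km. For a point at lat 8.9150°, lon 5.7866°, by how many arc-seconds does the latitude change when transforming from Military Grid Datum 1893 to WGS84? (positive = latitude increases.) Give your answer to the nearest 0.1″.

On a sphere of radius R, 1 rad of latitude = R, so Δφ = ΔN / R = 21.8 / 6378000 = 3.4180e-06 rad = 0.705″.

Δφ = 0.7″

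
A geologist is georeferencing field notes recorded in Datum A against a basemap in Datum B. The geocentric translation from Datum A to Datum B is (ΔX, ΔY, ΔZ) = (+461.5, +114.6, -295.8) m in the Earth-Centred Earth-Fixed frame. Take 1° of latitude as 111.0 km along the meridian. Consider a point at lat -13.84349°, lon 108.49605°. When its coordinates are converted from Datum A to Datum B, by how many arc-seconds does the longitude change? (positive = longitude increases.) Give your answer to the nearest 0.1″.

Δλ = -15.8″

sin φ = -0.239271, cos φ = 0.970953, sin λ = 0.948346, cos λ = -0.317239.
East component: ΔE = −sin λ·ΔX + cos λ·ΔY = −(0.948346)(461.5) + (-0.317239)(114.6) = -474.02 m.
1° of latitude spans 111000 m; at latitude φ, 1° of longitude spans that × cos φ = 107775.8 m, so Δλ = -474.02 / 107775.8 × 3600 = -15.833″.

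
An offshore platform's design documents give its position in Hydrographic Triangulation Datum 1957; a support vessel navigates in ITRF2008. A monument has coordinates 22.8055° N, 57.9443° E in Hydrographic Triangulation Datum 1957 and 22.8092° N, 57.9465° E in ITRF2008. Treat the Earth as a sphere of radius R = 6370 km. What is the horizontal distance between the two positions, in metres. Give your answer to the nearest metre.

Δφ = 22.8092° − 22.8055° = +0.0037°; Δλ = 57.9465° − 57.9443° = +0.0022°.
1° along a meridian = πR/180 = 111177 m.
ΔN = Δφ × 111177 = 411.4 m; ΔE = Δλ × 111177 × cos(22.8055°) = +0.0022 × 111177 × 0.921826 = 225.5 m.
Distance = √(ΔE² + ΔN²) = √(225.5² + 411.4²) = 469.1 m.

469 m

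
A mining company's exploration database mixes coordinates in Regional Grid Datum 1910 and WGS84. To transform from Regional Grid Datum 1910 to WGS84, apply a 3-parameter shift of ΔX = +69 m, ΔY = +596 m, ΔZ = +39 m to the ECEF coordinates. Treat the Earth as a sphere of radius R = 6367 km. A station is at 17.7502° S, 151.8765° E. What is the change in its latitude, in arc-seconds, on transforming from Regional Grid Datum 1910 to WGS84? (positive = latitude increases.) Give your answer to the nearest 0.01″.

sin φ = -0.304868, cos φ = 0.952395, sin λ = 0.471374, cos λ = -0.881934.
North component: ΔN = −sin φ cos λ·ΔX − sin φ sin λ·ΔY + cos φ·ΔZ = −(-0.304868)(-0.881934)(69) − (-0.304868)(0.471374)(596) + (0.952395)(39) = 104.24 m.
1° of latitude spans πR/180 = 111125 m, so Δφ = 104.24 / 111125 × 3600 = 3.377″.

Δφ = 3.38″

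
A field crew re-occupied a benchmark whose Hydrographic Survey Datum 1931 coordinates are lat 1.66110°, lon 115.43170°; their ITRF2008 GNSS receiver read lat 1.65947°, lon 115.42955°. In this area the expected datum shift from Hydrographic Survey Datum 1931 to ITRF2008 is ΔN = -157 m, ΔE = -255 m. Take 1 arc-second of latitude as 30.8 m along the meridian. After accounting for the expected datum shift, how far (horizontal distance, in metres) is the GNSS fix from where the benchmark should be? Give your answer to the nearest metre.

29 m

Observed coordinate differences: Δφ = -0.00163°, Δλ = -0.00215°.
Converting to metres (1° lat = 110880 m, cos φ = 0.999580): observed ΔN = -180.7 m, observed ΔE = -238.3 m.
Subtracting the expected shift leaves a residual of -180.7 − (-157) = -23.7 m north and -238.3 − (-255) = 16.7 m east.
Residual distance = √((-23.7)² + 16.7²) = 29.0 m.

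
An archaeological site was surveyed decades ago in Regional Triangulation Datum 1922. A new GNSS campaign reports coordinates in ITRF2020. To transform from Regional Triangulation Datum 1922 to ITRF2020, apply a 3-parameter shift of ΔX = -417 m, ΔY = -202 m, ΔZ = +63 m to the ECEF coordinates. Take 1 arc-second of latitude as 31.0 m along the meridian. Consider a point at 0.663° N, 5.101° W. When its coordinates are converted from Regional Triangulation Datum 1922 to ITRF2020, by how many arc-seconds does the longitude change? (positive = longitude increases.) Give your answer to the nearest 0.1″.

Δλ = -7.7″

sin φ = 0.011571, cos φ = 0.999933, sin λ = -0.088912, cos λ = 0.996040.
East component: ΔE = −sin λ·ΔX + cos λ·ΔY = −(-0.088912)(-417) + (0.996040)(-202) = -238.28 m.
1° of latitude spans 3600 × 31.00 = 111600 m; at latitude φ, 1° of longitude spans that × cos φ = 111592.5 m, so Δλ = -238.28 / 111592.5 × 3600 = -7.687″.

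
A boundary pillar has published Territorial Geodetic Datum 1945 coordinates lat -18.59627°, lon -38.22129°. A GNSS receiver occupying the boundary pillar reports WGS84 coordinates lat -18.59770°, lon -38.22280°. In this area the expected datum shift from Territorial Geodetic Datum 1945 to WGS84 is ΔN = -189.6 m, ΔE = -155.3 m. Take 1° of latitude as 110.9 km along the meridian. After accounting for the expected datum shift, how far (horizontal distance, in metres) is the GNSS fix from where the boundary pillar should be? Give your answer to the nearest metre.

31 m

Observed coordinate differences: Δφ = -0.00143°, Δλ = -0.00151°.
Converting to metres (1° lat = 110900 m, cos φ = 0.947789): observed ΔN = -158.6 m, observed ΔE = -158.7 m.
Subtracting the expected shift leaves a residual of -158.6 − (-189.6) = 31.0 m north and -158.7 − (-155.3) = -3.4 m east.
Residual distance = √(31.0² + (-3.4)²) = 31.2 m.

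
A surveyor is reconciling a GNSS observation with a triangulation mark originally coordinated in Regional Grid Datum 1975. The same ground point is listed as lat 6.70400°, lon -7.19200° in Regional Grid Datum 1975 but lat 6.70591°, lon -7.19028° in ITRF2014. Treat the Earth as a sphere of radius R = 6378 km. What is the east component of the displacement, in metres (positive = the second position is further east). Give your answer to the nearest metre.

Δφ = 6.70591° − 6.70400° = +0.00191°; Δλ = -7.19028° − -7.19200° = +0.00172°.
1° along a meridian = πR/180 = 111317 m.
ΔN = Δφ × 111317 = 212.6 m; ΔE = Δλ × 111317 × cos(6.70400°) = +0.00172 × 111317 × 0.993163 = 190.2 m.

ΔE = 190 m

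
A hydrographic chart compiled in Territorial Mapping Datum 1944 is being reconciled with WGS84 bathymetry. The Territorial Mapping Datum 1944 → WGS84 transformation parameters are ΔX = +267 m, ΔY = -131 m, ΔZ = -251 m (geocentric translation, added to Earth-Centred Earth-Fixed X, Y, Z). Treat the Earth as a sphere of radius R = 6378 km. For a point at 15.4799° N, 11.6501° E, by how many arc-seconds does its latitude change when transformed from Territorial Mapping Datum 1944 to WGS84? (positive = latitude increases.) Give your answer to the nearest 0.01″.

Δφ = -9.85″

sin φ = 0.266900, cos φ = 0.963724, sin λ = 0.201934, cos λ = 0.979399.
North component: ΔN = −sin φ cos λ·ΔX − sin φ sin λ·ΔY + cos φ·ΔZ = −(0.266900)(0.979399)(267) − (0.266900)(0.201934)(-131) + (0.963724)(-251) = -304.63 m.
1° of latitude spans πR/180 = 111317 m, so Δφ = -304.63 / 111317 × 3600 = -9.852″.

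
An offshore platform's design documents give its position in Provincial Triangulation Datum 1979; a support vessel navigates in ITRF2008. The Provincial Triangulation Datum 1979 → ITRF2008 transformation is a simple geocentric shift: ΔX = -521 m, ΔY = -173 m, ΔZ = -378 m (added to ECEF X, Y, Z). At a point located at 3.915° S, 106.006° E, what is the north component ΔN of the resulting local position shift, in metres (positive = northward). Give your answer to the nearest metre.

The local north axis is (−sin φ cos λ, −sin φ sin λ, cos φ), giving ΔN = 9.809 − 11.354 − 377.118 = -378.66 m.

ΔN = -379 m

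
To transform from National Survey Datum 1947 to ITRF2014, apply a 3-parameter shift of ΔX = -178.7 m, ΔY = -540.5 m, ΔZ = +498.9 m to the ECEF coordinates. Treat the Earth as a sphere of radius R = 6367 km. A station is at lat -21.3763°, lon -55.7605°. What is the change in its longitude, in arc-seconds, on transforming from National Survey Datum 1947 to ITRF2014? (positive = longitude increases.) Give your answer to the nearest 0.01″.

Δλ = -15.72″

sin φ = -0.364492, cos φ = 0.931207, sin λ = -0.826693, cos λ = 0.562653.
East component: ΔE = −sin λ·ΔX + cos λ·ΔY = −(-0.826693)(-178.7) + (0.562653)(-540.5) = -451.84 m.
1° of latitude spans πR/180 = 111125 m; at latitude φ, 1° of longitude spans that × cos φ = 103480.4 m, so Δλ = -451.84 / 103480.4 × 3600 = -15.719″.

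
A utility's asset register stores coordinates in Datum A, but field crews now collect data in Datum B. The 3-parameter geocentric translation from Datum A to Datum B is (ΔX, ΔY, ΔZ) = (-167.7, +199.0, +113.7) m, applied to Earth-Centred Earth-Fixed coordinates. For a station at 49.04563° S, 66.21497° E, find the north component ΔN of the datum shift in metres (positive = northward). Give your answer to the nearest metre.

The local north axis is (−sin φ cos λ, −sin φ sin λ, cos φ), giving ΔN = -51.080 + 137.526 + 74.526 = 160.97 m.

ΔN = 161 m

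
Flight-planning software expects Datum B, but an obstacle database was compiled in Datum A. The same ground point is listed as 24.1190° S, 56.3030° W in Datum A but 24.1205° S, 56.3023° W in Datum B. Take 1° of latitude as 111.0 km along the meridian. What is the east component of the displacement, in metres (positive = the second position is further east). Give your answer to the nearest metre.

Δφ = -24.1205° − -24.1190° = -0.0015°; Δλ = -56.3023° − -56.3030° = +0.0007°.
ΔN = Δφ × 111000 = -166.5 m; ΔE = Δλ × 111000 × cos(-24.1190°) = +0.0007 × 111000 × 0.912699 = 70.9 m.

ΔE = 71 m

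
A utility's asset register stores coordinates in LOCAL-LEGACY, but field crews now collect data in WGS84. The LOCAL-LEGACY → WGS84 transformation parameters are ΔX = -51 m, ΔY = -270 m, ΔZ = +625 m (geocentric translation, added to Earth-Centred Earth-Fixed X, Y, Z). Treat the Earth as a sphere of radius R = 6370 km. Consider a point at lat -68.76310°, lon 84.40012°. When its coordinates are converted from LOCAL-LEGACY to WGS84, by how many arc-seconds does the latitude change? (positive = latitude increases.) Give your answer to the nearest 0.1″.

Δφ = -0.9″

sin φ = -0.932091, cos φ = 0.362225, sin λ = 0.995228, cos λ = 0.097581.
North component: ΔN = −sin φ cos λ·ΔX − sin φ sin λ·ΔY + cos φ·ΔZ = −(-0.932091)(0.097581)(-51) − (-0.932091)(0.995228)(-270) + (0.362225)(625) = -28.71 m.
1° of latitude spans πR/180 = 111177 m, so Δφ = -28.71 / 111177 × 3600 = -0.930″.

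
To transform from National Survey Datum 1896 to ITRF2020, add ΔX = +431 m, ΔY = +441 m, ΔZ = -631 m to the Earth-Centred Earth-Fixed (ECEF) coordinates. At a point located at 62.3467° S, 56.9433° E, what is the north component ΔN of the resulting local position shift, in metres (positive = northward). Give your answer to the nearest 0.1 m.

ΔN = 242.8 m

The local north axis is (−sin φ cos λ, −sin φ sin λ, cos φ), giving ΔN = 208.242 + 327.395 − 292.860 = 242.78 m.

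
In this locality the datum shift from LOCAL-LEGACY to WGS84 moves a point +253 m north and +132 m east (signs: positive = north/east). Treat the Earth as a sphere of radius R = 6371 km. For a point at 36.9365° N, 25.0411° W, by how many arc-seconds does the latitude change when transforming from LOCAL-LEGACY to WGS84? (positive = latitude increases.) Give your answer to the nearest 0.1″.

Δφ = 8.2″

On a sphere of radius R, 1 rad of latitude = R, so Δφ = ΔN / R = 253.0 / 6371000 = 3.9711e-05 rad = 8.191″.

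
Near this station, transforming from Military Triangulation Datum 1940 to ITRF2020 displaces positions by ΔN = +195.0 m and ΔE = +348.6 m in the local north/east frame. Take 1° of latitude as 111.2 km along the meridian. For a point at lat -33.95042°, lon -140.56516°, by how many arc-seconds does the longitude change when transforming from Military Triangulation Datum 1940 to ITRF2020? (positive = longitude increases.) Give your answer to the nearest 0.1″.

Δλ = 13.6″

At latitude -33.95042°, cos φ = 0.829521.
1° of longitude at this latitude = 111.2 × cos φ = 92.24 km, so Δλ = 348.6 / 92242.8 = 0.0037792° = 13.605″.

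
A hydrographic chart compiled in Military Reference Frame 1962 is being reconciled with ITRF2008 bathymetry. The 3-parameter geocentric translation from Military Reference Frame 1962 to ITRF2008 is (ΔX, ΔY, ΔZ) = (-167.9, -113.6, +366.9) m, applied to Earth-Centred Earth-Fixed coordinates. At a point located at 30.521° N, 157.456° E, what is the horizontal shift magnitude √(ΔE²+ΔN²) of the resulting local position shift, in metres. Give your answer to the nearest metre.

The local east axis at (φ, λ) is (−sin λ, cos λ, 0), so ΔE = −sin(157.456°)·(-167.9) + cos(157.456°)·(-113.6) = 169.29 m.
The local north axis is (−sin φ cos λ, −sin φ sin λ, cos φ), giving ΔN = -78.753 + 22.119 + 316.063 = 259.43 m.
Horizontal magnitude = √(ΔE² + ΔN²) = √(169.29² + 259.43²) = 309.78 m.

310 m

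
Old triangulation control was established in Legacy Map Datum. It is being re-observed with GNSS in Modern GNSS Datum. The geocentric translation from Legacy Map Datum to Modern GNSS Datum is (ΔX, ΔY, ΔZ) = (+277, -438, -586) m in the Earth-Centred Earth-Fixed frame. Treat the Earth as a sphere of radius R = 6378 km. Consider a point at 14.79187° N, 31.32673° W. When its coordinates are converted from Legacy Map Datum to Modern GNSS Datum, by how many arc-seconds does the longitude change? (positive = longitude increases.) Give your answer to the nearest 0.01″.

sin φ = 0.255309, cos φ = 0.966860, sin λ = -0.519918, cos λ = 0.854216.
East component: ΔE = −sin λ·ΔX + cos λ·ΔY = −(-0.519918)(277) + (0.854216)(-438) = -230.13 m.
1° of latitude spans πR/180 = 111317 m; at latitude φ, 1° of longitude spans that × cos φ = 107628.0 m, so Δλ = -230.13 / 107628.0 × 3600 = -7.697″.

Δλ = -7.70″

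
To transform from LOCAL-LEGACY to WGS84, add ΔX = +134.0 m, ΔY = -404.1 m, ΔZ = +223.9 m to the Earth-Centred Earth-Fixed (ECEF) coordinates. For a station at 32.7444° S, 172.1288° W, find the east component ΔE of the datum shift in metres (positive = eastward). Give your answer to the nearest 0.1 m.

At φ = -32.7444°, λ = -172.1288°: sin φ = -0.540892, cos φ = 0.841092, sin λ = -0.136947, cos λ = -0.990578.
ΔE = −sin λ·ΔX + cos λ·ΔY = −(-0.136947)·(134.0) + (-0.990578)·(-404.1) = 418.64 m.

ΔE = 418.6 m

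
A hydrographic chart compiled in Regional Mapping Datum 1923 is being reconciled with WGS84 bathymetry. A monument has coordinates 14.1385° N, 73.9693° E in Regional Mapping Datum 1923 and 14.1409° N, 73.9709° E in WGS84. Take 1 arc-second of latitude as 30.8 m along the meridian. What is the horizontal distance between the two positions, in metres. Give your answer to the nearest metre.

Δφ = 14.1409° − 14.1385° = +0.0024°; Δλ = 73.9709° − 73.9693° = +0.0016°.
1° of latitude = 3600 × 30.80 = 110880 m.
ΔN = Δφ × 110880 = 266.1 m; ΔE = Δλ × 110880 × cos(14.1385°) = +0.0016 × 110880 × 0.969708 = 172.0 m.
Distance = √(ΔE² + ΔN²) = √(172.0² + 266.1²) = 316.9 m.

317 m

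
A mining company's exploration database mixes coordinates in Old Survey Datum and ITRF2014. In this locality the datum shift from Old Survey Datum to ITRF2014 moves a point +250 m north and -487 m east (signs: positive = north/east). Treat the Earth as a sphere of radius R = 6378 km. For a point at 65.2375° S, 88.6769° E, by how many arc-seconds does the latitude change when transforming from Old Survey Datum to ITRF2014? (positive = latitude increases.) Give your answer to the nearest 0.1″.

Δφ = 8.1″

On a sphere of radius R, 1 rad of latitude = R, so Δφ = ΔN / R = 250.0 / 6378000 = 3.9197e-05 rad = 8.085″.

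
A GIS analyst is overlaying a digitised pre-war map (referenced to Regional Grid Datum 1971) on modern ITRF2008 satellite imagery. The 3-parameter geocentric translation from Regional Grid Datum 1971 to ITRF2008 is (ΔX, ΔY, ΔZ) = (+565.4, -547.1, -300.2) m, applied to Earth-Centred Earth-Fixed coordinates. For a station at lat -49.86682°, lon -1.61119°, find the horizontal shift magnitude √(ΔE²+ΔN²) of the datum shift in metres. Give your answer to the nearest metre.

587 m

At φ = -49.86682°, λ = -1.61119°: sin φ = -0.764548, cos φ = 0.644566, sin λ = -0.028117, cos λ = 0.999605.
ΔE = −sin λ·ΔX + cos λ·ΔY = −(-0.028117)·(565.4) + (0.999605)·(-547.1) = -530.99 m.
ΔN = −sin φ cos λ·ΔX − sin φ sin λ·ΔY + cos φ·ΔZ = −(-0.764548)(0.999605)(565.4) − (-0.764548)(-0.028117)(-547.1) + (0.644566)(-300.2) = 250.37 m.
Horizontal magnitude = √(ΔE² + ΔN²) = √((-530.99)² + 250.37²) = 587.05 m.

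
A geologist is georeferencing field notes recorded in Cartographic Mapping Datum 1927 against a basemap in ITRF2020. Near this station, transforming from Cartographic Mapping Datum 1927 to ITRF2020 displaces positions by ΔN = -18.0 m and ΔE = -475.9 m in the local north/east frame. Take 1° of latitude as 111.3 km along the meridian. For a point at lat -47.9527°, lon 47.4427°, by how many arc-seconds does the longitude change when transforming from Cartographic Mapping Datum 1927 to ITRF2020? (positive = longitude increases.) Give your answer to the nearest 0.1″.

At latitude -47.9527°, cos φ = 0.669744.
1° of longitude at this latitude = 111.3 × cos φ = 74.54 km, so Δλ = -475.9 / 74542.5 = -0.0063843° = -22.983″.

Δλ = -23.0″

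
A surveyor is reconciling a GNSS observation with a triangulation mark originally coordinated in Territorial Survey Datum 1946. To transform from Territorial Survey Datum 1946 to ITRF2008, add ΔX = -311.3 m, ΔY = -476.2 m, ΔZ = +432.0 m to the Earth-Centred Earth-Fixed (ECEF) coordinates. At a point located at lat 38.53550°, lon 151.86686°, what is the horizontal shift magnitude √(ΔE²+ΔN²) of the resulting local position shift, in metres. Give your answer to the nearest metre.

The local east axis at (φ, λ) is (−sin λ, cos λ, 0), so ΔE = −sin(151.86686°)·(-311.3) + cos(151.86686°)·(-476.2) = 566.72 m.
The local north axis is (−sin φ cos λ, −sin φ sin λ, cos φ), giving ΔN = -171.027 + 139.888 + 337.920 = 306.78 m.
Horizontal magnitude = √(ΔE² + ΔN²) = √(566.72² + 306.78²) = 644.43 m.

644 m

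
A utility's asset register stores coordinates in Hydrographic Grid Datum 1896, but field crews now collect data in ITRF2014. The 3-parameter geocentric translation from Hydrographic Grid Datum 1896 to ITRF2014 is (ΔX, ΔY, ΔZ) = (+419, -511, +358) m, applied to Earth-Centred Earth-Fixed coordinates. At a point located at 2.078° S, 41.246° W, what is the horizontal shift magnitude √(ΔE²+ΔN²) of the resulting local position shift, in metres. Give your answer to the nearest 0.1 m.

396.4 m

At φ = -2.078°, λ = -41.246°: sin φ = -0.036260, cos φ = 0.999342, sin λ = -0.659293, cos λ = 0.751886.
ΔE = −sin λ·ΔX + cos λ·ΔY = −(-0.659293)·(419) + (0.751886)·(-511) = -107.97 m.
ΔN = −sin φ cos λ·ΔX − sin φ sin λ·ΔY + cos φ·ΔZ = −(-0.036260)(0.751886)(419) − (-0.036260)(-0.659293)(-511) + (0.999342)(358) = 381.40 m.
Horizontal magnitude = √(ΔE² + ΔN²) = √((-107.97)² + 381.40²) = 396.39 m.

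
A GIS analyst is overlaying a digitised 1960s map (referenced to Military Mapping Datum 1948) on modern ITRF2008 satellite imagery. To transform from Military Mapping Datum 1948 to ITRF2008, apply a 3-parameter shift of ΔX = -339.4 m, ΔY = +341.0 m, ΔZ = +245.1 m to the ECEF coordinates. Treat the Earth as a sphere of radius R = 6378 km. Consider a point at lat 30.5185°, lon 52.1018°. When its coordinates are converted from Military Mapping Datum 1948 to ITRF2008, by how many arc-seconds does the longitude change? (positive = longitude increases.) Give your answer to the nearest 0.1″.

Δλ = 17.9″

sin φ = 0.507817, cos φ = 0.861465, sin λ = 0.789103, cos λ = 0.614260.
East component: ΔE = −sin λ·ΔX + cos λ·ΔY = −(0.789103)(-339.4) + (0.614260)(341.0) = 477.28 m.
1° of latitude spans πR/180 = 111317 m; at latitude φ, 1° of longitude spans that × cos φ = 95895.8 m, so Δλ = 477.28 / 95895.8 × 3600 = 17.918″.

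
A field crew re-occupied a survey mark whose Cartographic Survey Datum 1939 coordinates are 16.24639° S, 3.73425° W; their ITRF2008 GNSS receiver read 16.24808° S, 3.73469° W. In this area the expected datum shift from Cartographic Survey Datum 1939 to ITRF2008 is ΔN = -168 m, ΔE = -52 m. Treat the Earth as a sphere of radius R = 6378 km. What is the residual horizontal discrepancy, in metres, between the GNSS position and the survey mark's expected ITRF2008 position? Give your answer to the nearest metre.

Observed coordinate differences: Δφ = -0.00169°, Δλ = -0.00044°.
Converting to metres (1° lat = 111317 m, cos φ = 0.960067): observed ΔN = -188.1 m, observed ΔE = -47.0 m.
Subtracting the expected shift leaves a residual of -188.1 − (-168) = -20.1 m north and -47.0 − (-52) = 5.0 m east.
Residual distance = √((-20.1)² + 5.0²) = 20.7 m.

21 m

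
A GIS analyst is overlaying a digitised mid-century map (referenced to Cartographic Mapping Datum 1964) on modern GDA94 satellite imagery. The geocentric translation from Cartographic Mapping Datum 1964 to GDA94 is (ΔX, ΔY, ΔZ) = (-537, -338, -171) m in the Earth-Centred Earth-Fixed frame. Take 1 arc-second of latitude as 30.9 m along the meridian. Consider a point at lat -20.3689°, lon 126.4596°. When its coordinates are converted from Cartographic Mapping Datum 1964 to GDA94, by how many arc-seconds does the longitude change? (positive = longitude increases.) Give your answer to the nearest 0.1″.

Δλ = 21.8″

sin φ = -0.348063, cos φ = 0.937471, sin λ = 0.804276, cos λ = -0.594256.
East component: ΔE = −sin λ·ΔX + cos λ·ΔY = −(0.804276)(-537) + (-0.594256)(-338) = 632.75 m.
1° of latitude spans 3600 × 30.90 = 111240 m; at latitude φ, 1° of longitude spans that × cos φ = 104284.3 m, so Δλ = 632.75 / 104284.3 × 3600 = 21.843″.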